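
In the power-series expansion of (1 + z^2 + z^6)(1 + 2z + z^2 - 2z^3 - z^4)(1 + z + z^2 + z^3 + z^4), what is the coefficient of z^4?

5

(1 + z^2 + z^6) has coefficients 1,0,1,0,0 for degrees 0…4.
(1 + 2z + z^2 - 2z^3 - z^4) has coefficients 1,2,1,-2,-1 for degrees 0…4.
Finally multiplying by (1 + z + z^2 + z^3 + z^4), the product of all factors after the first has coefficients 1,3,4,2,1 for degrees 0…4.
[z^4] = 1·1 + 1·4 = 5.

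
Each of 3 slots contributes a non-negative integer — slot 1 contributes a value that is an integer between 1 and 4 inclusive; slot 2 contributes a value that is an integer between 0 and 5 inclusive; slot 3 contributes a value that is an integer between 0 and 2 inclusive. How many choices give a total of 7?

The generating function for the choices is (z + z² + z³ + z⁴)·(1 + z + z² + z³ + z⁴ + z⁵)·(1 + z + z²); the count is [z⁷].
(z + z² + z³ + z⁴) has coefficients 0,1,1,1,1 for degrees 0…4.
(1 + z + z² + z³ + z⁴ + z⁵) has coefficients 1,1,1,1,1,1,0,0 for degrees 0…7.
Finally multiplying by (1 + z + z²), the product of all factors after the first has coefficients 1,2,3,3,3,3,2,1 for degrees 0…7.
[z⁷] = 1·2 + 1·3 + 1·3 + 1·3 = 11.

11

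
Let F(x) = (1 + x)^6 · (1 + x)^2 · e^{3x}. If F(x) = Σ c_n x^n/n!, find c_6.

629793

The EGF product rule gives c_6 = Σ_{k_1+k_2+k_3=6} C(6; k_1,k_2,k_3) · ∏ g_i(k_i), where (1+x)^6 gives the falling factorial (6)_k; (1+x)^2 gives the falling factorial (2)_k; e^{3x} gives (3)^k.
g_1(k) for k = 0…6: 1, 6, 30, 120, 360, 720, 720.
g_2(k) for k = 0…6: 1, 2, 2, 0, 0, 0, 0.
g_3(k) for k = 0…6: 1, 3, 9, 27, 81, 243, 729.
First combine the last two factors: h(k) = Σ_j C(k,j)·g_2(j)·g_3(k−j) for k = 0…6: 1, 5, 23, 99, 405, 1593, 6075.
c_6 = Σ_k C(6,k)·g_1(k)·h(6−k) = 1·1·6075 + 6·6·1593 + 15·30·405 + 20·120·99 + 15·360·23 + 6·720·5 + 1·720·1 = 6075 + 57348 + 182250 + 237600 + 124200 + 21600 + 720 = 629793.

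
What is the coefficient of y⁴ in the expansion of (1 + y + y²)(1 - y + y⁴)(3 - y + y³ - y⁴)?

(1 + y + y²) has coefficients 1,1,1 for degrees 0…2.
(1 - y + y⁴) has coefficients 1,-1,0,0,1 for degrees 0…4.
Finally multiplying by (3 - y + y³ - y⁴), the product of all factors after the first has coefficients 3,-4,1,1,1 for degrees 0…4.
[y⁴] = 1·1 + 1·1 + 1·1 = 3.

3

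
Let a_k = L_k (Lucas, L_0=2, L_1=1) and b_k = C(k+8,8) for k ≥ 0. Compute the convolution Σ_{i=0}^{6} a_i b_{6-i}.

9870

The convolution is the t^6 coefficient of A(t)B(t).
Σ = 2·3003 + 1·1287 + 3·495 + 4·165 + 7·45 + 11·9 + 18·1 = 9870.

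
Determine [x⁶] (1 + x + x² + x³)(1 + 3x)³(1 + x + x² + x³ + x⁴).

245

(1 + x + x² + x³) has coefficients 1,1,1,1 for degrees 0…3.
(1 + 3x)³ has coefficients 1,9,27,27,0,0,0 for degrees 0…6.
Finally multiplying by (1 + x + x² + x³ + x⁴), the product of all factors after the first has coefficients 1,10,37,64,64,63,54 for degrees 0…6.
[x⁶] = 1·54 + 1·63 + 1·64 + 1·64 = 245.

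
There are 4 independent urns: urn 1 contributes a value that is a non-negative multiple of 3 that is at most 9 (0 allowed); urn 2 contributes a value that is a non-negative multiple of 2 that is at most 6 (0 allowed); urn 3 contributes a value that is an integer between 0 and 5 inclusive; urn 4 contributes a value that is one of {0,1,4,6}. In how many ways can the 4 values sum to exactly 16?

24

The generating function for the choices is (1 + y^3 + y^6 + y^9)·(1 + y^2 + y^4 + y^6)·(1 + y + y^2 + y^3 + y^4 + y^5)·(1 + y + y^4 + y^6); the count is [y^16].
(1 + y^3 + y^6 + y^9) has coefficients 1,0,0,1,0,0,1,0,0,1 for degrees 0…9.
(1 + y^2 + y^4 + y^6) has coefficients 1,0,1,0,1,0,1,0,0,0,0,0,0,0,0,0,0 for degrees 0…16.
Multiplying by (1 + y + y^2 + y^3 + y^4 + y^5) gives running coefficients 1,1,2,2,3,3,3,3,2,2,1,1,0,0,0,0,0 for degrees 0…16.
Finally multiplying by (1 + y + y^4 + y^6), the product of all factors after the first has coefficients 1,2,3,4,6,7,9,9,10,9,9,8,6,5,3,3,1 for degrees 0…16.
[y^16] = 1·1 + 1·5 + 1·9 + 1·9 = 24.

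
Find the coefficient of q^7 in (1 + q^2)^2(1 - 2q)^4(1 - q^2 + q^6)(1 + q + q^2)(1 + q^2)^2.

-73

(1 + q^2)^2 has coefficients 1,0,2,0,1 for degrees 0…4.
(1 - 2q)^4 has coefficients 1,-8,24,-32,16,0,0,0 for degrees 0…7.
Multiplying by (1 - q^2 + q^6) gives running coefficients 1,-8,23,-24,-8,32,-15,-8 for degrees 0…7.
Multiplying by (1 + q + q^2) gives running coefficients 1,-7,16,-9,-9,0,9,9 for degrees 0…7.
Finally multiplying by (1 + q^2)^2, the product of all factors after the first has coefficients 1,-7,18,-23,24,-25,7,0 for degrees 0…7.
[q^7] = 1·0 + 2·(-25) + 1·(-23) = -73.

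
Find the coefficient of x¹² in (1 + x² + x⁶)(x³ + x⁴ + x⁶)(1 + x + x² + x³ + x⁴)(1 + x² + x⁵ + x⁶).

19

(1 + x² + x⁶) has coefficients 1,0,1,0,0,0,1 for degrees 0…6.
(x³ + x⁴ + x⁶) has coefficients 0,0,0,1,1,0,1,0,0,0,0,0,0 for degrees 0…12.
Multiplying by (1 + x + x² + x³ + x⁴) gives running coefficients 0,0,0,1,2,2,3,3,2,1,1,0,0 for degrees 0…12.
Finally multiplying by (1 + x² + x⁵ + x⁶), the product of all factors after the first has coefficients 0,0,0,1,2,3,5,5,6,7,7,6,7 for degrees 0…12.
[x¹²] = 1·7 + 1·7 + 1·5 = 19.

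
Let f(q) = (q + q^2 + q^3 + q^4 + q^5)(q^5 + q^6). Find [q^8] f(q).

2

(q + q^2 + q^3 + q^4 + q^5) has coefficients 0,1,1,1,1,1 for degrees 0…5.
(q^5 + q^6) has coefficients 0,0,0,0,0,1,1,0,0 for degrees 0…8.
[q^8] = 1·0 + 1·1 + 1·1 + 1·0 + 1·0 = 2.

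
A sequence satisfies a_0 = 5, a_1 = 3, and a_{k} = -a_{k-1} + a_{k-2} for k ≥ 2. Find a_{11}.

The ordinary generating function has denominator 1 + q - q^2.
Iterating the recurrence: a_0,…,a_{11} = 5, 3, 2, 1, 1, 0, 1, -1, 2, -3, 5, -8.

-8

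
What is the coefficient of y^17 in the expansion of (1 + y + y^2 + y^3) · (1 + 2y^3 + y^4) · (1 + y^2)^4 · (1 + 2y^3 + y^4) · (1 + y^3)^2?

291

(1 + y + y^2 + y^3) has coefficients 1,1,1,1 for degrees 0…3.
(1 + 2y^3 + y^4) has coefficients 1,0,0,2,1,0,0,0,0,0,0,0,0,0,0,0,0,0 for degrees 0…17.
Multiplying by (1 + y^2)^4 gives running coefficients 1,0,4,2,7,8,8,12,7,8,4,2,1,0,0,0,0,0 for degrees 0…17.
Multiplying by (1 + 2y^3 + y^4) gives running coefficients 1,0,4,4,8,16,16,28,30,32,36,28,24,16,8,4,1,0 for degrees 0…17.
Finally multiplying by (1 + y^3)^2, the product of all factors after the first has coefficients 1,0,4,6,8,24,25,44,66,68,100,104,104,116,94,84,69,44 for degrees 0…17.
[y^17] = 1·44 + 1·69 + 1·84 + 1·94 = 291.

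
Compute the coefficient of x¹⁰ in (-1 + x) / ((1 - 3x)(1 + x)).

-29525

Partial fractions give a closed form: a_n = (-1/2)·3^n + (-1/2)·(-1)^n.
At n = 10: a_10 = -29525.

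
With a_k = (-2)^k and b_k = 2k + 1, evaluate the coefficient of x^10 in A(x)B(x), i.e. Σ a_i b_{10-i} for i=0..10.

235

This is [x^10] in the product of the two ordinary generating functions.
Σ = 1·21 − 2·19 + 4·17 − 8·15 + 16·13 − 32·11 + 64·9 − 128·7 + 256·5 − 512·3 + 1024·1 = 235.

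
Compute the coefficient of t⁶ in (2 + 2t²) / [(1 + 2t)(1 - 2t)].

160

The denominator gives the recurrence a_n = 4a_(n−2) for n ≥ 3; the numerator fixes a_0 = 2, a_1 = 0, a_2 = 10.
Iterating: 2, 0, 10, 0, 40, 0, 160, so a_6 = 160.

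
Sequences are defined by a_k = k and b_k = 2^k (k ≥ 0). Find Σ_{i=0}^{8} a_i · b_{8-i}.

The convolution is the x^8 coefficient of A(x)B(x).
Σ = 0·256 + 1·128 + 2·64 + 3·32 + 4·16 + 5·8 + 6·4 + 7·2 + 8·1 = 502.

502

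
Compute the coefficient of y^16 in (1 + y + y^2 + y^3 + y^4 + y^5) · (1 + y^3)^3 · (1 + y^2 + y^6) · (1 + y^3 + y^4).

27

(1 + y + y^2 + y^3 + y^4 + y^5) has coefficients 1,1,1,1,1,1 for degrees 0…5.
(1 + y^3)^3 has coefficients 1,0,0,3,0,0,3,0,0,1,0,0,0,0,0,0,0 for degrees 0…16.
Multiplying by (1 + y^2 + y^6) gives running coefficients 1,0,1,3,0,3,4,0,3,4,0,1,3,0,0,1,0 for degrees 0…16.
Finally multiplying by (1 + y^3 + y^4), the product of all factors after the first has coefficients 1,0,1,4,1,4,8,3,6,11,4,4,10,4,1,5,3 for degrees 0…16.
[y^16] = 1·3 + 1·5 + 1·1 + 1·4 + 1·10 + 1·4 = 27.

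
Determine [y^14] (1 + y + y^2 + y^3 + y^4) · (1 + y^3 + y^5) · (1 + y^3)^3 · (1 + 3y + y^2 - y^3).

(1 + y + y^2 + y^3 + y^4) has coefficients 1,1,1,1,1 for degrees 0…4.
(1 + y^3 + y^5) has coefficients 1,0,0,1,0,1,0,0,0,0,0,0,0,0,0 for degrees 0…14.
Multiplying by (1 + y^3)^3 gives running coefficients 1,0,0,4,0,1,6,0,3,4,0,3,1,0,1 for degrees 0…14.
Finally multiplying by (1 + 3y + y^2 - y^3), the product of all factors after the first has coefficients 1,3,1,3,12,5,5,19,8,7,15,4,6,6,-1 for degrees 0…14.
[y^14] = 1·(-1) + 1·6 + 1·6 + 1·4 + 1·15 = 30.

30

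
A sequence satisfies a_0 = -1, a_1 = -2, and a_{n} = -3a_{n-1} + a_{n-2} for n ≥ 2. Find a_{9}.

The ordinary generating function has denominator 1 + 3z - z^2.
Iterating the recurrence: a_0,…,a_{9} = -1, -2, 5, -17, 56, -185, 611, -2018, 6665, -22013.

-22013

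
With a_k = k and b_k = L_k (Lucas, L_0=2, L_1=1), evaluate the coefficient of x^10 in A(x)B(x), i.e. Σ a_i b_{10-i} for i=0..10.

Write out a_i and b_{10-i} for i = 0,…,10 and sum the products.
Σ = 0·123 + 1·76 + 2·47 + 3·29 + 4·18 + 5·11 + 6·7 + 7·4 + 8·3 + 9·1 + 10·2 = 507.

507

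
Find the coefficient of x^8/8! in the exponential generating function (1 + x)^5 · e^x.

The EGF product rule gives c_8 = Σ_{k_1+k_2=8} C(8; k_1,k_2) · ∏ g_i(k_i), where (1+x)^5 gives the falling factorial (5)_k; e^x gives (1)^k.
g_1(k) for k = 0…8: 1, 5, 20, 60, 120, 120, 0, 0, 0.
g_2(k) for k = 0…8: 1, 1, 1, 1, 1, 1, 1, 1, 1.
c_8 = Σ_k C(8,k)·g_1(k)·g_2(8−k) = 1·1·1 + 8·5·1 + 28·20·1 + 56·60·1 + 70·120·1 + 56·120·1 = 1 + 40 + 560 + 3360 + 8400 + 6720 = 19081.

19081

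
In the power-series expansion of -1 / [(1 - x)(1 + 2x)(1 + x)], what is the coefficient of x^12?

-5461

Partial fractions give a closed form: a_n = (-1/6)·1^n + (-4/3)·(-2)^n + (1/2)·(-1)^n.
At n = 12: a_12 = -5461.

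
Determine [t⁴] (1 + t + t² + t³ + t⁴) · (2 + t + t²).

(1 + t + t² + t³ + t⁴) has coefficients 1,1,1,1,1 for degrees 0…4.
(2 + t + t²) has coefficients 2,1,1,0,0 for degrees 0…4.
[t⁴] = 1·0 + 1·0 + 1·1 + 1·1 + 1·2 = 4.

4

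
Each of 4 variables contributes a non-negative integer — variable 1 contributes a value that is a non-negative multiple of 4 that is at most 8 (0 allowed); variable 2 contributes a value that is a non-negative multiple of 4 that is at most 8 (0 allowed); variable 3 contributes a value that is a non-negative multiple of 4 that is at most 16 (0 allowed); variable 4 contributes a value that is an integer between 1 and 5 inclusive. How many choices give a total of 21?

17

The generating function for the choices is (1 + y^4 + y^8)·(1 + y^4 + y^8)·(1 + y^4 + y^8 + y^12 + y^16)·(y + y^2 + y^3 + y^4 + y^5); the count is [y^21].
(1 + y^4 + y^8) has coefficients 1,0,0,0,1,0,0,0,1 for degrees 0…8.
(1 + y^4 + y^8) has coefficients 1,0,0,0,1,0,0,0,1,0,0,0,0,0,0,0,0,0,0,0,0,0 for degrees 0…21.
Multiplying by (1 + y^4 + y^8 + y^12 + y^16) gives running coefficients 1,0,0,0,2,0,0,0,3,0,0,0,3,0,0,0,3,0,0,0,2,0 for degrees 0…21.
Finally multiplying by (y + y^2 + y^3 + y^4 + y^5), the product of all factors after the first has coefficients 0,1,1,1,1,3,2,2,2,5,3,3,3,6,3,3,3,6,3,3,3,5 for degrees 0…21.
[y^21] = 1·5 + 1·6 + 1·6 = 17.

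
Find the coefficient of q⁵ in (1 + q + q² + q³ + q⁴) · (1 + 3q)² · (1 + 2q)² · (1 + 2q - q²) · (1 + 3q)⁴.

22994

(1 + q + q² + q³ + q⁴) has coefficients 1,1,1,1,1 for degrees 0…4.
(1 + 3q)² has coefficients 1,6,9,0,0,0 for degrees 0…5.
Multiplying by (1 + 2q)² gives running coefficients 1,10,37,60,36,0 for degrees 0…5.
Multiplying by (1 + 2q - q²) gives running coefficients 1,12,56,124,119,12 for degrees 0…5.
Finally multiplying by (1 + 3q)⁴, the product of all factors after the first has coefficients 1,24,254,1552,6008,15156 for degrees 0…5.
[q⁵] = 1·15156 + 1·6008 + 1·1552 + 1·254 + 1·24 = 22994.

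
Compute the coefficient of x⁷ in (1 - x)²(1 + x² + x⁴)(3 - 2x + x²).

(1 - x)² has coefficients 1,-2,1 for degrees 0…2.
(1 + x² + x⁴) has coefficients 1,0,1,0,1,0,0,0 for degrees 0…7.
Finally multiplying by (3 - 2x + x²), the product of all factors after the first has coefficients 3,-2,4,-2,4,-2,1,0 for degrees 0…7.
[x⁷] = 1·0 − 2·1 + 1·(-2) = -4.

-4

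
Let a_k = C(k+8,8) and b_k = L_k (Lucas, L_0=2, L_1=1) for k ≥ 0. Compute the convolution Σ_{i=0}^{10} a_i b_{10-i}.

227971

Write out a_i and b_{10-i} for i = 0,…,10 and sum the products.
Σ = 1·123 + 9·76 + 45·47 + 165·29 + 495·18 + 1287·11 + 3003·7 + 6435·4 + 12870·3 + 24310·1 + 43758·2 = 227971.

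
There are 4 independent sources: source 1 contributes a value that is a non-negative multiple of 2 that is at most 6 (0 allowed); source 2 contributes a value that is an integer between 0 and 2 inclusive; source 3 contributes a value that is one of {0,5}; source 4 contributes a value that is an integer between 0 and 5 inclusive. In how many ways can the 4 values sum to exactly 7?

13

The generating function for the choices is (1 + z² + z⁴ + z⁶)·(1 + z + z²)·(1 + z⁵)·(1 + z + z² + z³ + z⁴ + z⁵); the count is [z⁷].
(1 + z² + z⁴ + z⁶) has coefficients 1,0,1,0,1,0,1 for degrees 0…6.
(1 + z + z²) has coefficients 1,1,1,0,0,0,0,0 for degrees 0…7.
Multiplying by (1 + z⁵) gives running coefficients 1,1,1,0,0,1,1,1 for degrees 0…7.
Finally multiplying by (1 + z + z² + z³ + z⁴ + z⁵), the product of all factors after the first has coefficients 1,2,3,3,3,4,4,4 for degrees 0…7.
[z⁷] = 1·4 + 1·4 + 1·3 + 1·2 = 13.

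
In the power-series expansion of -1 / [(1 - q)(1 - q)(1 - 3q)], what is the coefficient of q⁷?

-4916

The denominator gives the recurrence a_n = 5a_(n−1) − 7a_(n−2) + 3a_(n−3) for n ≥ 3; the numerator fixes a_0 = -1, a_1 = -5, a_2 = -18.
Iterating: -1, -5, -18, -58, -179, -543, -1636, -4916, so a_7 = -4916.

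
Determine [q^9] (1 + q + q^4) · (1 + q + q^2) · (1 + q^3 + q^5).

2

(1 + q + q^4) has coefficients 1,1,0,0,1 for degrees 0…4.
(1 + q + q^2) has coefficients 1,1,1,0,0,0,0,0,0,0 for degrees 0…9.
Finally multiplying by (1 + q^3 + q^5), the product of all factors after the first has coefficients 1,1,1,1,1,2,1,1,0,0 for degrees 0…9.
[q^9] = 1·0 + 1·0 + 1·2 = 2.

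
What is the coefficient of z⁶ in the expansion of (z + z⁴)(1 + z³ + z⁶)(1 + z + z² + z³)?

(z + z⁴) has coefficients 0,1,0,0,1 for degrees 0…4.
(1 + z³ + z⁶) has coefficients 1,0,0,1,0,0,1 for degrees 0…6.
Finally multiplying by (1 + z + z² + z³), the product of all factors after the first has coefficients 1,1,1,2,1,1,2 for degrees 0…6.
[z⁶] = 1·1 + 1·1 = 2.

2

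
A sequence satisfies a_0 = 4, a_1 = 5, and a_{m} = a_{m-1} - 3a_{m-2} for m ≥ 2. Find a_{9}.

The ordinary generating function has denominator 1 - q + 3q^2.
Iterating the recurrence: a_0,…,a_{9} = 4, 5, -7, -22, -1, 65, 68, -127, -331, 50.

50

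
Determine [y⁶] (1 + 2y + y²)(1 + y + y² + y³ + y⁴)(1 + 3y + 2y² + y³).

22

(1 + 2y + y²) has coefficients 1,2,1 for degrees 0…2.
(1 + y + y² + y³ + y⁴) has coefficients 1,1,1,1,1,0,0 for degrees 0…6.
Finally multiplying by (1 + 3y + 2y² + y³), the product of all factors after the first has coefficients 1,4,6,7,7,6,3 for degrees 0…6.
[y⁶] = 1·3 + 2·6 + 1·7 = 22.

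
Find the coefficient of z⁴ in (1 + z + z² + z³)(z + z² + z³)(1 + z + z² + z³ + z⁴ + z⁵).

(1 + z + z² + z³) has coefficients 1,1,1,1 for degrees 0…3.
(z + z² + z³) has coefficients 0,1,1,1,0 for degrees 0…4.
Finally multiplying by (1 + z + z² + z³ + z⁴ + z⁵), the product of all factors after the first has coefficients 0,1,2,3,3 for degrees 0…4.
[z⁴] = 1·3 + 1·3 + 1·2 + 1·1 = 9.

9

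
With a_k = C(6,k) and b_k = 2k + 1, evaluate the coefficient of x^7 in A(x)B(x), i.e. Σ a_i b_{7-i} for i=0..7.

576

This is [x^7] in the product of the two ordinary generating functions.
Σ = 1·15 + 6·13 + 15·11 + 20·9 + 15·7 + 6·5 + 1·3 + 0·1 = 576.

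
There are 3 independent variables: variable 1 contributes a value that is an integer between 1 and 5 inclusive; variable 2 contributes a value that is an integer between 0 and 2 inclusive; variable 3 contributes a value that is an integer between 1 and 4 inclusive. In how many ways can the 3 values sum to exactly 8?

9

The generating function for the choices is (z + z^2 + z^3 + z^4 + z^5)·(1 + z + z^2)·(z + z^2 + z^3 + z^4); the count is [z^8].
(z + z^2 + z^3 + z^4 + z^5) has coefficients 0,1,1,1,1,1 for degrees 0…5.
(1 + z + z^2) has coefficients 1,1,1,0,0,0,0,0,0 for degrees 0…8.
Finally multiplying by (z + z^2 + z^3 + z^4), the product of all factors after the first has coefficients 0,1,2,3,3,2,1,0,0 for degrees 0…8.
[z^8] = 1·0 + 1·1 + 1·2 + 1·3 + 1·3 = 9.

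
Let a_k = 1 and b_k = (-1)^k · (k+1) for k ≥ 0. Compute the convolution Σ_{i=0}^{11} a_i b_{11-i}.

This is [x^11] in the product of the two ordinary generating functions.
Σ = 1·(-12) + 1·11 + 1·(-10) + 1·9 + 1·(-8) + 1·7 + 1·(-6) + 1·5 + 1·(-4) + 1·3 + 1·(-2) + 1·1 = -6.

-6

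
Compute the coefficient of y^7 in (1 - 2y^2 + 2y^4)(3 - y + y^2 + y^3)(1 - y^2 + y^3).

(1 - 2y^2 + 2y^4) has coefficients 1,0,-2,0,2 for degrees 0…4.
(3 - y + y^2 + y^3) has coefficients 3,-1,1,1,0,0,0,0 for degrees 0…7.
Finally multiplying by (1 - y^2 + y^3), the product of all factors after the first has coefficients 3,-1,-2,5,-2,0,1,0 for degrees 0…7.
[y^7] = 1·0 − 2·0 + 2·5 = 10.

10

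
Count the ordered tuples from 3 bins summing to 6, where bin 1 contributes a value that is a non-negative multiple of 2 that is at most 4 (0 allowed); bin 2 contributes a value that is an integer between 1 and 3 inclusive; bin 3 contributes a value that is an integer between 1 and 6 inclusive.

7

The generating function for the choices is (1 + q² + q⁴)·(q + q² + q³)·(q + q² + q³ + q⁴ + q⁵ + q⁶); the count is [q⁶].
(1 + q² + q⁴) has coefficients 1,0,1,0,1 for degrees 0…4.
(q + q² + q³) has coefficients 0,1,1,1,0,0,0 for degrees 0…6.
Finally multiplying by (q + q² + q³ + q⁴ + q⁵ + q⁶), the product of all factors after the first has coefficients 0,0,1,2,3,3,3 for degrees 0…6.
[q⁶] = 1·3 + 1·3 + 1·1 = 7.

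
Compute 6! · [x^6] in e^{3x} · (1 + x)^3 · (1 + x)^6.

The EGF product rule gives c_6 = Σ_{k_1+k_2+k_3=6} C(6; k_1,k_2,k_3) · ∏ g_i(k_i), where e^{3x} gives (3)^k; (1+x)^3 gives the falling factorial (3)_k; (1+x)^6 gives the falling factorial (6)_k.
g_1(k) for k = 0…6: 1, 3, 9, 27, 81, 243, 729.
g_2(k) for k = 0…6: 1, 3, 6, 6, 0, 0, 0.
g_3(k) for k = 0…6: 1, 6, 30, 120, 360, 720, 720.
First combine the last two factors: h(k) = Σ_j C(k,j)·g_2(j)·g_3(k−j) for k = 0…6: 1, 9, 72, 504, 3024, 15120, 60480.
c_6 = Σ_k C(6,k)·g_1(k)·h(6−k) = 1·1·60480 + 6·3·15120 + 15·9·3024 + 20·27·504 + 15·81·72 + 6·243·9 + 1·729·1 = 60480 + 272160 + 408240 + 272160 + 87480 + 13122 + 729 = 1114371.

1114371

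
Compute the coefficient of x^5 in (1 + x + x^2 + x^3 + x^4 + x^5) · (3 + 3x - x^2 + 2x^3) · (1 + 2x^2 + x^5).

(1 + x + x^2 + x^3 + x^4 + x^5) has coefficients 1,1,1,1,1,1 for degrees 0…5.
(3 + 3x - x^2 + 2x^3) has coefficients 3,3,-1,2,0,0 for degrees 0…5.
Finally multiplying by (1 + 2x^2 + x^5), the product of all factors after the first has coefficients 3,3,5,8,-2,7 for degrees 0…5.
[x^5] = 1·7 + 1·(-2) + 1·8 + 1·5 + 1·3 + 1·3 = 24.

24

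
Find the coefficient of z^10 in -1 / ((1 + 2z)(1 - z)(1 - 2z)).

-1365

The denominator gives the recurrence a_n = a_(n−1) + 4a_(n−2) − 4a_(n−3) for n ≥ 3; the numerator fixes a_0 = -1, a_1 = -1, a_2 = -5.
Iterating: -1, -1, -5, -5, -21, -21, -85, -85, -341, -341, -1365, so a_10 = -1365.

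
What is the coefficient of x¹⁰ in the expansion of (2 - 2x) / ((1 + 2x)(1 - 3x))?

The denominator gives the recurrence a_n = a_(n−1) + 6a_(n−2) for n ≥ 2; the numerator fixes a_0 = 2, a_1 = 0.
Iterating: 2, 0, 12, 12, 84, 156, 660, 1596, 5556, 15132, 48468, so a_10 = 48468.

48468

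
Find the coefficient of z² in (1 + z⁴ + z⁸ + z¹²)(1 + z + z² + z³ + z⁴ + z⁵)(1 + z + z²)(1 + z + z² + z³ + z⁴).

6

(1 + z⁴ + z⁸ + z¹²) has coefficients 1,0,0 for degrees 0…2.
(1 + z + z² + z³ + z⁴ + z⁵) has coefficients 1,1,1 for degrees 0…2.
Multiplying by (1 + z + z²) gives running coefficients 1,2,3 for degrees 0…2.
Finally multiplying by (1 + z + z² + z³ + z⁴), the product of all factors after the first has coefficients 1,3,6 for degrees 0…2.
[z²] = 1·6 = 6.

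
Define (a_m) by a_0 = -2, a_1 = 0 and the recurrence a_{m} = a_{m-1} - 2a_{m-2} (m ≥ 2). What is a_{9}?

-12

The ordinary generating function has denominator 1 - z + 2z^2.
Iterating the recurrence: a_0,…,a_{9} = -2, 0, 4, 4, -4, -12, -4, 20, 28, -12.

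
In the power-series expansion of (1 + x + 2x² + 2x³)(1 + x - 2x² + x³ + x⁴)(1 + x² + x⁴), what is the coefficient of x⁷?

(1 + x + 2x² + 2x³) has coefficients 1,1,2,2 for degrees 0…3.
(1 + x - 2x² + x³ + x⁴) has coefficients 1,1,-2,1,1,0,0,0 for degrees 0…7.
Finally multiplying by (1 + x² + x⁴), the product of all factors after the first has coefficients 1,1,-1,2,0,2,-1,1 for degrees 0…7.
[x⁷] = 1·1 + 1·(-1) + 2·2 + 2·0 = 4.

4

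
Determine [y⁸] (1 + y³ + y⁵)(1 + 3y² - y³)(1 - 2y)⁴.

-177

(1 + y³ + y⁵) has coefficients 1,0,0,1,0,1 for degrees 0…5.
(1 + 3y² - y³) has coefficients 1,0,3,-1,0,0,0,0,0 for degrees 0…8.
Finally multiplying by (1 - 2y)⁴, the product of all factors after the first has coefficients 1,-8,27,-57,96,-120,80,-16,0 for degrees 0…8.
[y⁸] = 1·0 + 1·(-120) + 1·(-57) = -177.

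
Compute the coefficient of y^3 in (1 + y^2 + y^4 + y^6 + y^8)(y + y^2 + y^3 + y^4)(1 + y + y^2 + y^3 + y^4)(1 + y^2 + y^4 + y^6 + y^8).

5

(1 + y^2 + y^4 + y^6 + y^8) has coefficients 1,0,1,0 for degrees 0…3.
(y + y^2 + y^3 + y^4) has coefficients 0,1,1,1 for degrees 0…3.
Multiplying by (1 + y + y^2 + y^3 + y^4) gives running coefficients 0,1,2,3 for degrees 0…3.
Finally multiplying by (1 + y^2 + y^4 + y^6 + y^8), the product of all factors after the first has coefficients 0,1,2,4 for degrees 0…3.
[y^3] = 1·4 + 1·1 = 5.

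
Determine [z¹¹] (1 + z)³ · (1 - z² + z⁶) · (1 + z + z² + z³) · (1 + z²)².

20

(1 + z)³ has coefficients 1,3,3,1 for degrees 0…3.
(1 - z² + z⁶) has coefficients 1,0,-1,0,0,0,1,0,0,0,0,0 for degrees 0…11.
Multiplying by (1 + z + z² + z³) gives running coefficients 1,1,0,0,-1,-1,1,1,1,1,0,0 for degrees 0…11.
Finally multiplying by (1 + z²)², the product of all factors after the first has coefficients 1,1,2,2,0,0,-1,-1,2,2,3,3 for degrees 0…11.
[z¹¹] = 1·3 + 3·3 + 3·2 + 1·2 = 20.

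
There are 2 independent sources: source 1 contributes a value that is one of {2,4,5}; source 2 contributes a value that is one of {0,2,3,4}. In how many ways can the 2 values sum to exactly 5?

The generating function for the choices is (t^2 + t^4 + t^5)·(1 + t^2 + t^3 + t^4); the count is [t^5].
(t^2 + t^4 + t^5) has coefficients 0,0,1,0,1,1 for degrees 0…5.
(1 + t^2 + t^3 + t^4) has coefficients 1,0,1,1,1,0 for degrees 0…5.
[t^5] = 1·1 + 1·0 + 1·1 = 2.

2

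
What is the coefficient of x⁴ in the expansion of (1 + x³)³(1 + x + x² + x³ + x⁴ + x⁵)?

4

(1 + x³)³ has coefficients 1,0,0,3,0 for degrees 0…4.
(1 + x + x² + x³ + x⁴ + x⁵) has coefficients 1,1,1,1,1 for degrees 0…4.
[x⁴] = 1·1 + 3·1 = 4.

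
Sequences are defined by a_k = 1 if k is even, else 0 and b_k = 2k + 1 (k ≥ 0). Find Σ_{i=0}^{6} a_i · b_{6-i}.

Write out a_i and b_{6-i} for i = 0,…,6 and sum the products.
Σ = 1·13 + 0·11 + 1·9 + 0·7 + 1·5 + 0·3 + 1·1 = 28.

28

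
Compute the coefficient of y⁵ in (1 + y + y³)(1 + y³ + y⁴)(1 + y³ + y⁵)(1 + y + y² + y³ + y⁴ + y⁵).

(1 + y + y³) has coefficients 1,1,0,1 for degrees 0…3.
(1 + y³ + y⁴) has coefficients 1,0,0,1,1,0 for degrees 0…5.
Multiplying by (1 + y³ + y⁵) gives running coefficients 1,0,0,2,1,1 for degrees 0…5.
Finally multiplying by (1 + y + y² + y³ + y⁴ + y⁵), the product of all factors after the first has coefficients 1,1,1,3,4,5 for degrees 0…5.
[y⁵] = 1·5 + 1·4 + 1·1 = 10.

10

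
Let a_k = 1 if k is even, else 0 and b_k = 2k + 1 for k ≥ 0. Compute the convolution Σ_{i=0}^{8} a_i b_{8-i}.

This is [x^8] in the product of the two ordinary generating functions.
Σ = 1·17 + 0·15 + 1·13 + 0·11 + 1·9 + 0·7 + 1·5 + 0·3 + 1·1 = 45.

45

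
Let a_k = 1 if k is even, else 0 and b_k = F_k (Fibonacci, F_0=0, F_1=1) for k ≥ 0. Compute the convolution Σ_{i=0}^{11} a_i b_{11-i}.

144

Write out a_i and b_{11-i} for i = 0,…,11 and sum the products.
Σ = 1·89 + 0·55 + 1·34 + 0·21 + 1·13 + 0·8 + 1·5 + 0·3 + 1·2 + 0·1 + 1·1 + 0·0 = 144.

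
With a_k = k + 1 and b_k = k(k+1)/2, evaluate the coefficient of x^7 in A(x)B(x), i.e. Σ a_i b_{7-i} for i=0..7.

210

Write out a_i and b_{7-i} for i = 0,…,7 and sum the products.
Σ = 1·28 + 2·21 + 3·15 + 4·10 + 5·6 + 6·3 + 7·1 + 8·0 = 210.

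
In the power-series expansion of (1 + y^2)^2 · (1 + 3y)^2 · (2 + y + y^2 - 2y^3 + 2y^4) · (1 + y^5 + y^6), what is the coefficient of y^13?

(1 + y^2)^2 has coefficients 1,0,2,0,1 for degrees 0…4.
(1 + 3y)^2 has coefficients 1,6,9,0,0,0,0,0,0,0,0,0,0,0 for degrees 0…13.
Multiplying by (2 + y + y^2 - 2y^3 + 2y^4) gives running coefficients 2,13,25,13,-1,-6,18,0,0,0,0,0,0,0 for degrees 0…13.
Finally multiplying by (1 + y^5 + y^6), the product of all factors after the first has coefficients 2,13,25,13,-1,-4,33,38,38,12,-7,12,18,0 for degrees 0…13.
[y^13] = 1·0 + 2·12 + 1·12 = 36.

36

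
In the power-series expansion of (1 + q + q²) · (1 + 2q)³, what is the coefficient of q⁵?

(1 + q + q²) has coefficients 1,1,1 for degrees 0…2.
(1 + 2q)³ has coefficients 1,6,12,8,0,0 for degrees 0…5.
[q⁵] = 1·0 + 1·0 + 1·8 = 8.

8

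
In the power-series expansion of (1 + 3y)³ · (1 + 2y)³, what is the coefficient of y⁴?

558

(1 + 3y)³ has coefficients 1,9,27,27 for degrees 0…3.
(1 + 2y)³ has coefficients 1,6,12,8,0 for degrees 0…4.
[y⁴] = 1·0 + 9·8 + 27·12 + 27·6 = 558.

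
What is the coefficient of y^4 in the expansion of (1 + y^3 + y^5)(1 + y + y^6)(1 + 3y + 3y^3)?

(1 + y^3 + y^5) has coefficients 1,0,0,1,0 for degrees 0…4.
(1 + y + y^6) has coefficients 1,1,0,0,0 for degrees 0…4.
Finally multiplying by (1 + 3y + 3y^3), the product of all factors after the first has coefficients 1,4,3,3,3 for degrees 0…4.
[y^4] = 1·3 + 1·4 = 7.

7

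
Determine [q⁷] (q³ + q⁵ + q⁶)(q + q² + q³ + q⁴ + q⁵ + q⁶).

(q³ + q⁵ + q⁶) has coefficients 0,0,0,1,0,1,1 for degrees 0…6.
(q + q² + q³ + q⁴ + q⁵ + q⁶) has coefficients 0,1,1,1,1,1,1,0 for degrees 0…7.
[q⁷] = 1·1 + 1·1 + 1·1 = 3.

3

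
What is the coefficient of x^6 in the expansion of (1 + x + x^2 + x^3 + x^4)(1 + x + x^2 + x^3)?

2

(1 + x + x^2 + x^3 + x^4) has coefficients 1,1,1,1,1 for degrees 0…4.
(1 + x + x^2 + x^3) has coefficients 1,1,1,1,0,0,0 for degrees 0…6.
[x^6] = 1·0 + 1·0 + 1·0 + 1·1 + 1·1 = 2.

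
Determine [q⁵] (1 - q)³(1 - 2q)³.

(1 - q)³ has coefficients 1,-3,3,-1 for degrees 0…3.
(1 - 2q)³ has coefficients 1,-6,12,-8,0,0 for degrees 0…5.
[q⁵] = 1·0 − 3·0 + 3·(-8) − 1·12 = -36.

-36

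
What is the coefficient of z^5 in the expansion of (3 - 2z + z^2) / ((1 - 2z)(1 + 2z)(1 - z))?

Partial fractions give a closed form: a_n = (9/4)·2^n + (17/12)·(-2)^n + (-2/3)·1^n.
At n = 5: a_5 = 26.

26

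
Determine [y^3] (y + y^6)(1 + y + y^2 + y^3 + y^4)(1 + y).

2

(y + y^6) has coefficients 0,1,0,0 for degrees 0…3.
(1 + y + y^2 + y^3 + y^4) has coefficients 1,1,1,1 for degrees 0…3.
Finally multiplying by (1 + y), the product of all factors after the first has coefficients 1,2,2,2 for degrees 0…3.
[y^3] = 1·2 = 2.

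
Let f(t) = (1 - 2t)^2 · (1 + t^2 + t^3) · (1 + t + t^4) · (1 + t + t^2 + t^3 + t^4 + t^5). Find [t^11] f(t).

10

(1 - 2t)^2 has coefficients 1,-4,4 for degrees 0…2.
(1 + t^2 + t^3) has coefficients 1,0,1,1,0,0,0,0,0,0,0,0 for degrees 0…11.
Multiplying by (1 + t + t^4) gives running coefficients 1,1,1,2,2,0,1,1,0,0,0,0 for degrees 0…11.
Finally multiplying by (1 + t + t^2 + t^3 + t^4 + t^5), the product of all factors after the first has coefficients 1,2,3,5,7,7,7,7,6,4,2,2 for degrees 0…11.
[t^11] = 1·2 − 4·2 + 4·4 = 10.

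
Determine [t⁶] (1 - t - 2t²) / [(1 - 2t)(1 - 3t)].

972

The denominator gives the recurrence a_n = 5a_(n−1) − 6a_(n−2) for n ≥ 3; the numerator fixes a_0 = 1, a_1 = 4, a_2 = 12.
Iterating: 1, 4, 12, 36, 108, 324, 972, so a_6 = 972.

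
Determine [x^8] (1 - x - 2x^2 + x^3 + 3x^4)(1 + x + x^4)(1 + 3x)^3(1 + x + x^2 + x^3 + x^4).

(1 - x - 2x^2 + x^3 + 3x^4) has coefficients 1,-1,-2,1,3 for degrees 0…4.
(1 + x + x^4) has coefficients 1,1,0,0,1,0,0,0,0 for degrees 0…8.
Multiplying by (1 + 3x)^3 gives running coefficients 1,10,36,54,28,9,27,27,0 for degrees 0…8.
Finally multiplying by (1 + x + x^2 + x^3 + x^4), the product of all factors after the first has coefficients 1,11,47,101,129,137,154,145,91 for degrees 0…8.
[x^8] = 1·91 − 1·145 − 2·154 + 1·137 + 3·129 = 162.

162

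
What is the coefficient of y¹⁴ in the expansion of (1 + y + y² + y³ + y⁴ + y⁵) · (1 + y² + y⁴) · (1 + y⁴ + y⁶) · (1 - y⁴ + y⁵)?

(1 + y + y² + y³ + y⁴ + y⁵) has coefficients 1,1,1,1,1,1 for degrees 0…5.
(1 + y² + y⁴) has coefficients 1,0,1,0,1,0,0,0,0,0,0,0,0,0,0 for degrees 0…14.
Multiplying by (1 + y⁴ + y⁶) gives running coefficients 1,0,1,0,2,0,2,0,2,0,1,0,0,0,0 for degrees 0…14.
Finally multiplying by (1 - y⁴ + y⁵), the product of all factors after the first has coefficients 1,0,1,0,1,1,1,1,0,2,-1,2,-2,2,-1 for degrees 0…14.
[y¹⁴] = 1·(-1) + 1·2 + 1·(-2) + 1·2 + 1·(-1) + 1·2 = 2.

2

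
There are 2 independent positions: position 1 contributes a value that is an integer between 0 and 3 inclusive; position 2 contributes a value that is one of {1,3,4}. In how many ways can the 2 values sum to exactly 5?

2

The generating function for the choices is (1 + y + y^2 + y^3)·(y + y^3 + y^4); the count is [y^5].
(1 + y + y^2 + y^3) has coefficients 1,1,1,1 for degrees 0…3.
(y + y^3 + y^4) has coefficients 0,1,0,1,1,0 for degrees 0…5.
[y^5] = 1·0 + 1·1 + 1·1 + 1·0 = 2.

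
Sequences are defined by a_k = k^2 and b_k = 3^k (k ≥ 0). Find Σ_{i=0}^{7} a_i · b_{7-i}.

The convolution is the t^7 coefficient of A(t)B(t).
Σ = 0·2187 + 1·729 + 4·243 + 9·81 + 16·27 + 25·9 + 36·3 + 49·1 = 3244.

3244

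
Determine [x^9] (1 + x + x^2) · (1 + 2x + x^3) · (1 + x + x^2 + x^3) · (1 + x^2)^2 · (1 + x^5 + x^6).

55

(1 + x + x^2) has coefficients 1,1,1 for degrees 0…2.
(1 + 2x + x^3) has coefficients 1,2,0,1,0,0,0,0,0,0 for degrees 0…9.
Multiplying by (1 + x + x^2 + x^3) gives running coefficients 1,3,3,4,3,1,1,0,0,0 for degrees 0…9.
Multiplying by (1 + x^2)^2 gives running coefficients 1,3,5,10,10,12,10,6,5,1 for degrees 0…9.
Finally multiplying by (1 + x^5 + x^6), the product of all factors after the first has coefficients 1,3,5,10,10,13,14,14,20,21 for degrees 0…9.
[x^9] = 1·21 + 1·20 + 1·14 = 55.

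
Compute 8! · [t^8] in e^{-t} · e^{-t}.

The EGF product rule gives c_8 = Σ_{k_1+k_2=8} C(8; k_1,k_2) · ∏ g_i(k_i), where e^{-t} gives (-1)^k; e^{-t} gives (-1)^k.
g_1(k) for k = 0…8: 1, -1, 1, -1, 1, -1, 1, -1, 1.
g_2(k) for k = 0…8: 1, -1, 1, -1, 1, -1, 1, -1, 1.
c_8 = Σ_k C(8,k)·g_1(k)·g_2(8−k) = 1·1·1 + 8·(-1)·(-1) + 28·1·1 + 56·(-1)·(-1) + 70·1·1 + 56·(-1)·(-1) + 28·1·1 + 8·(-1)·(-1) + 1·1·1 = 1 + 8 + 28 + 56 + 70 + 56 + 28 + 8 + 1 = 256.

256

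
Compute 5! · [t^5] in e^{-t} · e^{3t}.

32

The EGF product rule gives c_5 = Σ_{k_1+k_2=5} C(5; k_1,k_2) · ∏ g_i(k_i), where e^{-t} gives (-1)^k; e^{3t} gives (3)^k.
g_1(k) for k = 0…5: 1, -1, 1, -1, 1, -1.
g_2(k) for k = 0…5: 1, 3, 9, 27, 81, 243.
c_5 = Σ_k C(5,k)·g_1(k)·g_2(5−k) = 1·1·243 + 5·(-1)·81 + 10·1·27 + 10·(-1)·9 + 5·1·3 + 1·(-1)·1 = 243 − 405 + 270 − 90 + 15 − 1 = 32.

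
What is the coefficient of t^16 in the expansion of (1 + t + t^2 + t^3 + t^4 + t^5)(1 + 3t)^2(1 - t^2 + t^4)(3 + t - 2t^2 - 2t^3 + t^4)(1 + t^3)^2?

-35

(1 + t + t^2 + t^3 + t^4 + t^5) has coefficients 1,1,1,1,1,1 for degrees 0…5.
(1 + 3t)^2 has coefficients 1,6,9,0,0,0,0,0,0,0,0,0,0,0,0,0,0 for degrees 0…16.
Multiplying by (1 - t^2 + t^4) gives running coefficients 1,6,8,-6,-8,6,9,0,0,0,0,0,0,0,0,0,0 for degrees 0…16.
Multiplying by (3 + t - 2t^2 - 2t^3 + t^4) gives running coefficients 3,19,28,-24,-57,12,69,7,-38,-12,9,0,0,0,0,0,0 for degrees 0…16.
Finally multiplying by (1 + t^3)^2, the product of all factors after the first has coefficients 3,19,28,-18,-19,68,24,-88,14,102,-34,-64,45,25,-38,-12,9 for degrees 0…16.
[t^16] = 1·9 + 1·(-12) + 1·(-38) + 1·25 + 1·45 + 1·(-64) = -35.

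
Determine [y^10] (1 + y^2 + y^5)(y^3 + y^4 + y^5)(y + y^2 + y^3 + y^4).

4

(1 + y^2 + y^5) has coefficients 1,0,1,0,0,1 for degrees 0…5.
(y^3 + y^4 + y^5) has coefficients 0,0,0,1,1,1,0,0,0,0,0 for degrees 0…10.
Finally multiplying by (y + y^2 + y^3 + y^4), the product of all factors after the first has coefficients 0,0,0,0,1,2,3,3,2,1,0 for degrees 0…10.
[y^10] = 1·0 + 1·2 + 1·2 = 4.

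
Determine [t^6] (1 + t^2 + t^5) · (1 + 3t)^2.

(1 + t^2 + t^5) has coefficients 1,0,1,0,0,1 for degrees 0…5.
(1 + 3t)^2 has coefficients 1,6,9,0,0,0,0 for degrees 0…6.
[t^6] = 1·0 + 1·0 + 1·6 = 6.

6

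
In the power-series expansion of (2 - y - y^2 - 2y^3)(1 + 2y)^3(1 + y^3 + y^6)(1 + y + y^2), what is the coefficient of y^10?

(2 - y - y^2 - 2y^3) has coefficients 2,-1,-1,-2 for degrees 0…3.
(1 + 2y)^3 has coefficients 1,6,12,8,0,0,0,0,0,0,0 for degrees 0…10.
Multiplying by (1 + y^3 + y^6) gives running coefficients 1,6,12,9,6,12,9,6,12,8,0 for degrees 0…10.
Finally multiplying by (1 + y + y^2), the product of all factors after the first has coefficients 1,7,19,27,27,27,27,27,27,26,20 for degrees 0…10.
[y^10] = 2·20 − 1·26 − 1·27 − 2·27 = -67.

-67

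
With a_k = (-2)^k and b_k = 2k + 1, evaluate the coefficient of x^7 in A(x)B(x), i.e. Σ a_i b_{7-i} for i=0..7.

Write out a_i and b_{7-i} for i = 0,…,7 and sum the products.
Σ = 1·15 − 2·13 + 4·11 − 8·9 + 16·7 − 32·5 + 64·3 − 128·1 = -23.

-23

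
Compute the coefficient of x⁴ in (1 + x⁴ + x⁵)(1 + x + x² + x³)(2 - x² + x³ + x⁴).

3

(1 + x⁴ + x⁵) has coefficients 1,0,0,0,1 for degrees 0…4.
(1 + x + x² + x³) has coefficients 1,1,1,1,0 for degrees 0…4.
Finally multiplying by (2 - x² + x³ + x⁴), the product of all factors after the first has coefficients 2,2,1,2,1 for degrees 0…4.
[x⁴] = 1·1 + 1·2 = 3.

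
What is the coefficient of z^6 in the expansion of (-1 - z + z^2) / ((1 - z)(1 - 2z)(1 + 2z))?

Partial fractions give a closed form: a_n = (1/3)·1^n + (-5/4)·2^n + (-1/12)·(-2)^n.
At n = 6: a_6 = -85.

-85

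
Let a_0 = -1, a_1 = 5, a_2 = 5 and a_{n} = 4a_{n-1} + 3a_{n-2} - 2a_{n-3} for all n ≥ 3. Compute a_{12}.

The ordinary generating function has denominator 1 - 4x - 3x^2 + 2x^3.
Iterating the recurrence: a_0,…,a_{12} = -1, 5, 5, 37, 153, 713, 3237, 14781, 67409, 307505, 1402685, 6398437, 29186793.

29186793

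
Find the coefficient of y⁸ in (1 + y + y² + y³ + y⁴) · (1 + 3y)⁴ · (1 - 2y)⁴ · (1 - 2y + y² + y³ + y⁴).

(1 + y + y² + y³ + y⁴) has coefficients 1,1,1,1,1 for degrees 0…4.
(1 + 3y)⁴ has coefficients 1,12,54,108,81,0,0,0,0 for degrees 0…8.
Multiplying by (1 - 2y)⁴ gives running coefficients 1,4,-18,-68,145,408,-648,-864,1296 for degrees 0…8.
Finally multiplying by (1 - 2y + y² + y³ + y⁴), the product of all factors after the first has coefficients 1,2,-25,-27,268,36,-1405,917,2929 for degrees 0…8.
[y⁸] = 1·2929 + 1·917 + 1·(-1405) + 1·36 + 1·268 = 2745.

2745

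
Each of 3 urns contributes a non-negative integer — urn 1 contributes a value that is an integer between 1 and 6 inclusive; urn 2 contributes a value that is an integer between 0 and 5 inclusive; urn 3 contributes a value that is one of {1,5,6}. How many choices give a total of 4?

3

The generating function for the choices is (t + t^2 + t^3 + t^4 + t^5 + t^6)·(1 + t + t^2 + t^3 + t^4 + t^5)·(t + t^5 + t^6); the count is [t^4].
(t + t^2 + t^3 + t^4 + t^5 + t^6) has coefficients 0,1,1,1,1 for degrees 0…4.
(1 + t + t^2 + t^3 + t^4 + t^5) has coefficients 1,1,1,1,1 for degrees 0…4.
Finally multiplying by (t + t^5 + t^6), the product of all factors after the first has coefficients 0,1,1,1,1 for degrees 0…4.
[t^4] = 1·1 + 1·1 + 1·1 + 1·0 = 3.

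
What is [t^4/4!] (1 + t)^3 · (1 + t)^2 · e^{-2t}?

-24

The EGF product rule gives c_4 = Σ_{k_1+k_2+k_3=4} C(4; k_1,k_2,k_3) · ∏ g_i(k_i), where (1+t)^3 gives the falling factorial (3)_k; (1+t)^2 gives the falling factorial (2)_k; e^{-2t} gives (-2)^k.
g_1(k) for k = 0…4: 1, 3, 6, 6, 0.
g_2(k) for k = 0…4: 1, 2, 2, 0, 0.
g_3(k) for k = 0…4: 1, -2, 4, -8, 16.
First combine the last two factors: h(k) = Σ_j C(k,j)·g_2(j)·g_3(k−j) for k = 0…4: 1, 0, -2, 4, 0.
c_4 = Σ_k C(4,k)·g_1(k)·h(4−k) = 4·3·4 + 6·6·(-2) = 48 − 72 = -24.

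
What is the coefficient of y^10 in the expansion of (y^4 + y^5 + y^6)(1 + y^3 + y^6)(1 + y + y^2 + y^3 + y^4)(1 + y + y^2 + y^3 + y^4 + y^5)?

(y^4 + y^5 + y^6) has coefficients 0,0,0,0,1,1,1 for degrees 0…6.
(1 + y^3 + y^6) has coefficients 1,0,0,1,0,0,1,0,0,0,0 for degrees 0…10.
Multiplying by (1 + y + y^2 + y^3 + y^4) gives running coefficients 1,1,1,2,2,1,2,2,1,1,1 for degrees 0…10.
Finally multiplying by (1 + y + y^2 + y^3 + y^4 + y^5), the product of all factors after the first has coefficients 1,2,3,5,7,8,9,10,10,9,8 for degrees 0…10.
[y^10] = 1·9 + 1·8 + 1·7 = 24.

24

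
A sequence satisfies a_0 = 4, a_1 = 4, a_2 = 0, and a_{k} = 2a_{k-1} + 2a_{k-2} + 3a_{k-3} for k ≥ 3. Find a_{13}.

981124

The ordinary generating function has denominator 1 - 2y - 2y^2 - 3y^3.
Iterating the recurrence: a_0,…,a_{13} = 4, 4, 0, 20, 52, 144, 452, 1348, 4032, 12116, 36340, 109008, 327044, 981124.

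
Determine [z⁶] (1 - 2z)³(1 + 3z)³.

-216

(1 - 2z)³ has coefficients 1,-6,12,-8 for degrees 0…3.
(1 + 3z)³ has coefficients 1,9,27,27,0,0,0 for degrees 0…6.
[z⁶] = 1·0 − 6·0 + 12·0 − 8·27 = -216.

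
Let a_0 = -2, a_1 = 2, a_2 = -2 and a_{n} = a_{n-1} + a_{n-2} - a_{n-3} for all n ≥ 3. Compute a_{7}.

The ordinary generating function has denominator 1 - x - x^2 + x^3.
Iterating the recurrence: a_0,…,a_{7} = -2, 2, -2, 2, -2, 2, -2, 2.

2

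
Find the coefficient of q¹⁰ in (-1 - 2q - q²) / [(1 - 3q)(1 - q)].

The denominator gives the recurrence a_n = 4a_(n−1) − 3a_(n−2) for n ≥ 3; the numerator fixes a_0 = -1, a_1 = -6, a_2 = -22.
Iterating: -1, -6, -22, -70, -214, -646, -1942, -5830, -17494, -52486, -157462, so a_10 = -157462.

-157462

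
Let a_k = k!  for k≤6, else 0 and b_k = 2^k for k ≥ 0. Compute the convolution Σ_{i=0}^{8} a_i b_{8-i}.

4928

This is [x^8] in the product of the two ordinary generating functions.
Σ = 1·256 + 1·128 + 2·64 + 6·32 + 24·16 + 120·8 + 720·4 + 0·2 + 0·1 = 4928.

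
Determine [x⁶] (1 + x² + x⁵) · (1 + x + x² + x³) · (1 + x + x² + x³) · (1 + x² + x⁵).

(1 + x² + x⁵) has coefficients 1,0,1,0,0,1 for degrees 0…5.
(1 + x + x² + x³) has coefficients 1,1,1,1,0,0,0 for degrees 0…6.
Multiplying by (1 + x + x² + x³) gives running coefficients 1,2,3,4,3,2,1 for degrees 0…6.
Finally multiplying by (1 + x² + x⁵), the product of all factors after the first has coefficients 1,2,4,6,6,7,6 for degrees 0…6.
[x⁶] = 1·6 + 1·6 + 1·2 = 14.

14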